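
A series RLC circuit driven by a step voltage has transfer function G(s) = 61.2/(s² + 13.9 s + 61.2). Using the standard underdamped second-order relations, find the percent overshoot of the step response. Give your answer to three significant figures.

Comparing the denominator to s² + 2ζω_n s + ω_n²: ω_n = √61.2 = 7.82 rad/s, and 2ζω_n = 13.9 so ζ = 13.9/(2·7.82) = 0.888.
Overshoot: exp(−π·0.888/√(1−0.888²)) = 0.00229, i.e. 0.229%.

%OS ≈ 0.229%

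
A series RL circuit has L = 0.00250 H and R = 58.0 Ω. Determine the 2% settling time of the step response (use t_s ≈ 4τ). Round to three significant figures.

τ = L/R = 0.00250/58.0 = 0.0000431 s.
t_s ≈ 4τ = 0.000172 s.

t_s ≈ 0.000172 s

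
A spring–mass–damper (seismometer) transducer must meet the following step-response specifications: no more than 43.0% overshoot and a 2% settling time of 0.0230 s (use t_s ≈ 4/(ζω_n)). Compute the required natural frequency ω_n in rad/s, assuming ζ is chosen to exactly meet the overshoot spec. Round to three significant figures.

ω_n ≈ 670 rad/s

ζ = −ln(OS)/√(π² + (ln OS)²). With OS = 0.430, ln OS = −0.8440 and ζ = 0.8440/3.253 = 0.259.
From t_s ≈ 4/(ζω_n): ω_n = 4/(ζ·t_s) = 4/(0.259·0.0230) = 670 rad/s.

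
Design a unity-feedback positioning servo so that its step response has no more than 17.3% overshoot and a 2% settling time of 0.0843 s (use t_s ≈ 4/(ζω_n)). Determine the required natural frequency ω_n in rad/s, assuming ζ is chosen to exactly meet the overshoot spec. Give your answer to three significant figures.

ω_n ≈ 97.3 rad/s

Inverting the overshoot relation: ζ = |ln 0.173|/√(π² + ln²0.173) = 0.488.
Then ω_n = 4/(ζ t_s) = 4/(0.488 × 0.0843) = 97.3 rad/s.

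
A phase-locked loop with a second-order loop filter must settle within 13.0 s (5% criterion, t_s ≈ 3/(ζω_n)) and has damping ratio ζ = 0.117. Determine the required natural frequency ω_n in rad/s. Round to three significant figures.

ω_n ≈ 1.97 rad/s

Rearranging t_s ≈ 3/(ζω_n) gives ω_n = 3/(ζ·t_s) = 3/(0.117 × 13.0) = 1.97 rad/s.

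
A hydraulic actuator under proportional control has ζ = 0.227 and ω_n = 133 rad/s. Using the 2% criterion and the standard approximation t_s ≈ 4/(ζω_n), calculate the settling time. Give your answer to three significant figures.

t_s ≈ 4/(ζω_n) = 4/(0.227 × 133) = 0.132 s.

t_s ≈ 0.132 s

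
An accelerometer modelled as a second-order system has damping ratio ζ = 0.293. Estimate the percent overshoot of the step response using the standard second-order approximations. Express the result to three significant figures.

%OS ≈ 38.2%

For an underdamped second-order system, %OS = 100·exp(−πζ/√(1−ζ²)).
πζ/√(1−ζ²) = π·0.293/√(1−0.0858) = 0.9627, so %OS = 100·e^(−0.9627) = 38.2%.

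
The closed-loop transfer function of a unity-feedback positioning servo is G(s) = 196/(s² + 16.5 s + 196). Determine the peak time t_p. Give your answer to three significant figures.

t_p ≈ 0.278 s

Matching coefficients with s² + 2ζω_n s + ω_n² gives ω_n² = 196 ⇒ ω_n = 14.0 rad/s, and ζ = 16.5/(2ω_n) = 0.589.
ω_d = ω_n√(1−ζ²) = 11.3 rad/s. Then t_p = π/ω_d = 0.278 s.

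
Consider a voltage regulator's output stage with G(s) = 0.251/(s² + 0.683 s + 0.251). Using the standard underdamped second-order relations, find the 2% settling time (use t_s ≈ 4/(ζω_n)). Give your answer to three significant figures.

t_s ≈ 11.7 s

Matching coefficients with s² + 2ζω_n s + ω_n² gives ω_n² = 0.251 ⇒ ω_n = 0.501 rad/s, and ζ = 0.683/(2ω_n) = 0.682.
t_s ≈ 4/(ζω_n) = 4/(0.682·0.501) = 11.7 s.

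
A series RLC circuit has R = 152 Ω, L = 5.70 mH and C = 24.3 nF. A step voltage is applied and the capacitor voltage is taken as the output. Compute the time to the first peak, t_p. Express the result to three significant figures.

For a series RLC circuit (capacitor voltage as output), ω_n = 1/√(LC) = 1/√(5.70 mH · 24.3 nF) = 85000 rad/s.
ζ = (R/2)·√(C/L) = (152/2)·√(24.3 nF/5.70 mH) = 0.157.
The damped frequency ω_d = ω_n√(1−ζ²) = 83900 rad/s. t_p = π/ω_d = 0.0000374 s.

t_p ≈ 0.0000374 s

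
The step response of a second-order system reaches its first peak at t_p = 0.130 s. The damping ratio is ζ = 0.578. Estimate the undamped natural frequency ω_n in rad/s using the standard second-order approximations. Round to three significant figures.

ω_n ≈ 29.6 rad/s

Peak time t_p = π/ω_d, so ω_d = π/t_p = π/0.130 = 24.2 rad/s.
ω_n = ω_d/√(1−ζ²) = 24.2/√0.666 = 29.6 rad/s.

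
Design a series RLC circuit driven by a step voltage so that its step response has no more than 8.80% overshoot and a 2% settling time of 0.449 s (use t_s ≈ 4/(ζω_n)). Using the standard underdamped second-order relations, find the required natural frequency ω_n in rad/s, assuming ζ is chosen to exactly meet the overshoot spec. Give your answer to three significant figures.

ω_n ≈ 14.6 rad/s

From %OS = 100·exp(−πζ/√(1−ζ²)), invert to get ζ = −ln(OS)/√(π² + ln²(OS)) with OS = 0.0880.
−ln 0.0880 = 2.430, so ζ = 2.430/√(π² + 5.907) = 0.612.
From t_s ≈ 4/(ζω_n): ω_n = 4/(ζ·t_s) = 4/(0.612·0.449) = 14.6 rad/s.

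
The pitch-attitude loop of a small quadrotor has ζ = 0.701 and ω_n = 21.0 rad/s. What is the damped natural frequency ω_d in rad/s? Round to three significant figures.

ω_d = ω_n√(1−ζ²) = 21.0·√0.509 = 15.0 rad/s.

ω_d ≈ 15.0 rad/s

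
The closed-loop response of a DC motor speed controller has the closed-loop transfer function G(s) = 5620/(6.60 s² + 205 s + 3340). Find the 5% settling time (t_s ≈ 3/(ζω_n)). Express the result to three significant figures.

t_s ≈ 0.193 s

Dividing through by 6.60: denominator becomes s² + 31.06 s + 506.1.
So ω_n = √506.1 = 22.5 rad/s and ζ = 31.06/(2·22.5) = 0.690.
t_s ≈ 3/(ζω_n) = 0.193 s.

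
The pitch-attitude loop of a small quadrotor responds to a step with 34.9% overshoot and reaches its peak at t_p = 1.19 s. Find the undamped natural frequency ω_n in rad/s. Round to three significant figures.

ω_n ≈ 2.78 rad/s

ζ from %OS: ζ = |ln 0.349|/√(π²+ln²0.349) = 0.318.
From t_p = π/ω_d, ω_d = π/1.19 = 2.64 rad/s, so ω_n = ω_d/√(1−ζ²) = 2.78 rad/s.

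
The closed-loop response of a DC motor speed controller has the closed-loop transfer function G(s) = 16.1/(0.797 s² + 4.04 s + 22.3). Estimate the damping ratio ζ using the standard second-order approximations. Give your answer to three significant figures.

ζ ≈ 0.479

Dividing through by 0.797: denominator becomes s² + 5.069 s + 27.98.
So ω_n = √27.98 = 5.29 rad/s and ζ = 5.069/(2·5.29) = 0.479.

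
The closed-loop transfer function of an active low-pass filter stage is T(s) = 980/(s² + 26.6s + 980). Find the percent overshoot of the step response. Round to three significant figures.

Comparing the denominator to s² + 2ζω_n s + ω_n²: ω_n = √980 = 31.3 rad/s, and 2ζω_n = 26.6 so ζ = 26.6/(2·31.3) = 0.425.
%OS = 100 e^{−πζ/√(1−ζ²)} with ζ = 0.425 gives 22.9%.

%OS ≈ 22.9%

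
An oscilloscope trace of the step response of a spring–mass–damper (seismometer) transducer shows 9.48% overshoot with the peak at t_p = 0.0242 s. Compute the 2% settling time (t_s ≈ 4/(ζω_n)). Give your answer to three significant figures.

From the overshoot, ζ = −ln(OS)/√(π²+ln²(OS)) = 0.600.
t_p = π/ω_d ⇒ ω_d = 130 rad/s; then ω_n = ω_d/√(1−ζ²) = 162 rad/s.
t_s ≈ 4/(ζω_n) = 4/(0.600·162) = 0.0411 s.

t_s ≈ 0.0411 s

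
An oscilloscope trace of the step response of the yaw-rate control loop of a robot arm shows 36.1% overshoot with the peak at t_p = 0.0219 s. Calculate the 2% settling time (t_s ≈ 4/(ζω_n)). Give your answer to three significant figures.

The overshoot fixes ζ = −ln(OS)/√(π²+ln²(OS)) = 0.308.
t_p = π/ω_d ⇒ ω_d = 143 rad/s; then ω_n = ω_d/√(1−ζ²) = 151 rad/s.
t_s ≈ 4/(ζω_n) = 4/(0.308·151) = 0.0860 s.

t_s ≈ 0.0860 s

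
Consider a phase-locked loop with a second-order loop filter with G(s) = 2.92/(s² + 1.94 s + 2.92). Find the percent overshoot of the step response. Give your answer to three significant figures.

Matching coefficients with s² + 2ζω_n s + ω_n² gives ω_n² = 2.92 ⇒ ω_n = 1.71 rad/s, and ζ = 1.94/(2ω_n) = 0.568.
%OS = 100 e^{−πζ/√(1−ζ²)} with ζ = 0.568 gives 11.5%.

%OS ≈ 11.5%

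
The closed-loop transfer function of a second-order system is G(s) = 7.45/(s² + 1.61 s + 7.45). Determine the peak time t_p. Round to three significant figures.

Comparing the denominator to s² + 2ζω_n s + ω_n²: ω_n = √7.45 = 2.73 rad/s, and 2ζω_n = 1.61 so ζ = 1.61/(2·2.73) = 0.295.
ω_d = 2.73·√(1 − 0.295²) = 2.61 rad/s. Then t_p = π/ω_d = 1.20 s.

t_p ≈ 1.20 s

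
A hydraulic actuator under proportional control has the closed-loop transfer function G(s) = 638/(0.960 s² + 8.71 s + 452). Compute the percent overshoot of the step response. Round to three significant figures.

Dividing through by 0.960: denominator becomes s² + 9.073 s + 470.8.
So ω_n = √470.8 = 21.7 rad/s and ζ = 9.073/(2·21.7) = 0.209.
%OS = 100·exp(−πζ/√(1−ζ²)) = 51.1%.

%OS ≈ 51.1%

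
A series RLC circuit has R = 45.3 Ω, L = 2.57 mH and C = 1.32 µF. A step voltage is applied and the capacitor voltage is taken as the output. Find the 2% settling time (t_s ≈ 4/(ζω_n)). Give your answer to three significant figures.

For a series RLC circuit (capacitor voltage as output), ω_n = 1/√(LC) = 1/√(2.57 mH · 1.32 µF) = 17200 rad/s.
ζ = (R/2)·√(C/L) = (45.3/2)·√(1.32 µF/2.57 mH) = 0.513.
t_s ≈ 4/(ζω_n) = 0.000454 s.

t_s ≈ 0.000454 s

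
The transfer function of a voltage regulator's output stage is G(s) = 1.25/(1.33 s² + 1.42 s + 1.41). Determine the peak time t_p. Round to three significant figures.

Dividing through by 1.33: denominator becomes s² + 1.068 s + 1.060.
So ω_n = √1.060 = 1.03 rad/s and ζ = 1.068/(2·1.03) = 0.518.
ω_d = ω_n√(1−ζ²) = 0.880 rad/s. t_p = π/ω_d = 3.57 s.

t_p ≈ 3.57 s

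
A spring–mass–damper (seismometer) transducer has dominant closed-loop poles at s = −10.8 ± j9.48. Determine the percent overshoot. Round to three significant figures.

The poles are at −σ ± jω_d with σ = 10.8 and ω_d = 9.48, so ω_n = √(σ²+ω_d²) = 14.4 rad/s and ζ = σ/ω_n = 0.752.
%OS = 100·exp(−πζ/√(1−ζ²)) = 2.79%.

%OS ≈ 2.79%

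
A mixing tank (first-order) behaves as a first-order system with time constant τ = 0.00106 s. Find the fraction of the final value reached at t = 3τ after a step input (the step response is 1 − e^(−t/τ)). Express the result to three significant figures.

y(t)/y_∞ = 1 − e^(−t/τ) = 1 − e^(−3) = 1 − e^(−3.00) = 0.950.

y/y_∞ ≈ 0.950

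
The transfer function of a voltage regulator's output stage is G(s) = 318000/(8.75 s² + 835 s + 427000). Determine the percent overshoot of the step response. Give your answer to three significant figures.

Dividing through by 8.75: denominator becomes s² + 95.43 s + 48800.
So ω_n = √48800 = 221 rad/s and ζ = 95.43/(2·221) = 0.216.
Overshoot: exp(−π·0.216/√(1−0.216²)) = 0.499, i.e. 49.9%.

%OS ≈ 49.9%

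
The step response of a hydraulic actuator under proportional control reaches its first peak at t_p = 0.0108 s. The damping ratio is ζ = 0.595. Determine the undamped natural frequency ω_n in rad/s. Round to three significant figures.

ω_n ≈ 362 rad/s

Peak time t_p = π/ω_d, so ω_d = π/t_p = π/0.0108 = 291 rad/s.
ω_n = ω_d/√(1−ζ²) = 291/√0.646 = 362 rad/s.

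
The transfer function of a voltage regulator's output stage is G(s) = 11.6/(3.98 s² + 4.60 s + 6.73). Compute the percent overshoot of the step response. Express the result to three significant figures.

%OS ≈ 21.0%

Dividing through by 3.98: denominator becomes s² + 1.156 s + 1.691.
So ω_n = √1.691 = 1.30 rad/s and ζ = 1.156/(2·1.30) = 0.444.
%OS = 100·exp(−πζ/√(1−ζ²)) = 21.0%.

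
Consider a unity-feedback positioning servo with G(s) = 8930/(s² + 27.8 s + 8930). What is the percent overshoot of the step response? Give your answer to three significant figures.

ω_n = √8930 = 94.5 rad/s; ζ = 27.8/(2·94.5) = 0.147.
%OS = 100·exp(−πζ/√(1−ζ²)) = 62.7%.

%OS ≈ 62.7%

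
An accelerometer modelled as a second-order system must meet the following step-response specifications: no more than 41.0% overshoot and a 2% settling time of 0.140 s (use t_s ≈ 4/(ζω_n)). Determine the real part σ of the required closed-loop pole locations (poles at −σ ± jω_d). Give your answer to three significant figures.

The settling-time spec alone fixes σ = ζω_n = 4/t_s = 4/0.140 = 28.6.
(Overshoot then fixes ζ = 0.273 and hence ω_d = σ·√(1−ζ²)/ζ = 101 rad/s.)

σ ≈ 28.6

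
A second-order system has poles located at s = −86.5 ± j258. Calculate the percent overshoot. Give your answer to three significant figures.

%OS ≈ 34.9%

The poles are at −σ ± jω_d with σ = 86.5 and ω_d = 258, so ω_n = √(σ²+ω_d²) = 272 rad/s and ζ = σ/ω_n = 0.318.
Overshoot: exp(−π·0.318/√(1−0.318²)) = 0.349, i.e. 34.9%.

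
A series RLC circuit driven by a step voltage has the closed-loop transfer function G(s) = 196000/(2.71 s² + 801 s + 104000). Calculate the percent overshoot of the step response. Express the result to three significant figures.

%OS ≈ 2.70%

Dividing through by 2.71: denominator becomes s² + 295.6 s + 38380.
So ω_n = √38380 = 196 rad/s and ζ = 295.6/(2·196) = 0.754.
Overshoot: exp(−π·0.754/√(1−0.754²)) = 0.0270, i.e. 2.70%.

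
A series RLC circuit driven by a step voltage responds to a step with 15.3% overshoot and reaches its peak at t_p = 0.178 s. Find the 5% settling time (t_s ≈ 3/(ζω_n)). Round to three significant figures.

t_s ≈ 0.284 s

From the overshoot, ζ = −ln(OS)/√(π²+ln²(OS)) = 0.513.
t_p = π/ω_d ⇒ ω_d = 17.6 rad/s; then ω_n = ω_d/√(1−ζ²) = 20.6 rad/s.
t_s ≈ 3/(ζω_n) = 3/(0.513·20.6) = 0.284 s.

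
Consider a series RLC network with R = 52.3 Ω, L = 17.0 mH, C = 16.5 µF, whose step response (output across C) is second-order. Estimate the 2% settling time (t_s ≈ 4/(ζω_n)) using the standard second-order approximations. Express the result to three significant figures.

For a series RLC circuit (capacitor voltage as output), ω_n = 1/√(LC) = 1/√(17.0 mH · 16.5 µF) = 1890 rad/s.
ζ = (R/2)·√(C/L) = (52.3/2)·√(16.5 µF/17.0 mH) = 0.815.
t_s ≈ 4/(ζω_n) = 0.00260 s.

t_s ≈ 0.00260 s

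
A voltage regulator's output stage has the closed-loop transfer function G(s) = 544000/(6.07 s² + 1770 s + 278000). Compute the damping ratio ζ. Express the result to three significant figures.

ζ ≈ 0.681

Dividing through by 6.07: denominator becomes s² + 291.6 s + 45800.
So ω_n = √45800 = 214 rad/s and ζ = 291.6/(2·214) = 0.681.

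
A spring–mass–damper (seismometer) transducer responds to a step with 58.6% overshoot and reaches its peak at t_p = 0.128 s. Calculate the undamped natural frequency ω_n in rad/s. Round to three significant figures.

ω_n ≈ 24.9 rad/s

The overshoot fixes ζ = −ln(OS)/√(π²+ln²(OS)) = 0.168.
From t_p = π/ω_d, ω_d = π/0.128 = 24.5 rad/s, so ω_n = ω_d/√(1−ζ²) = 24.9 rad/s.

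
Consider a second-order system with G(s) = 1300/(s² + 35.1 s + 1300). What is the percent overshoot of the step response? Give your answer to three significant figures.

Comparing the denominator to s² + 2ζω_n s + ω_n²: ω_n = √1300 = 36.1 rad/s, and 2ζω_n = 35.1 so ζ = 35.1/(2·36.1) = 0.487.
%OS = 100·exp(−πζ/√(1−ζ²)) = 17.4%.

%OS ≈ 17.4%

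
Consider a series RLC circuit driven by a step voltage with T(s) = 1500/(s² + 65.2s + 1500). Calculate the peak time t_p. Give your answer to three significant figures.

t_p ≈ 0.150 s

Comparing the denominator to s² + 2ζω_n s + ω_n²: ω_n = √1500 = 38.7 rad/s, and 2ζω_n = 65.2 so ζ = 65.2/(2·38.7) = 0.842.
The damped frequency ω_d = ω_n√(1−ζ²) = 20.9 rad/s. Then t_p = π/ω_d = 0.150 s.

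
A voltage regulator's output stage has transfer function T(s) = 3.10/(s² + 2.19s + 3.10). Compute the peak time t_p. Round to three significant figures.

t_p ≈ 2.28 s

ω_n = √3.10 = 1.76 rad/s; ζ = 2.19/(2·1.76) = 0.622.
ω_d = 1.76·√(1 − 0.622²) = 1.38 rad/s. Then t_p = π/ω_d = 2.28 s.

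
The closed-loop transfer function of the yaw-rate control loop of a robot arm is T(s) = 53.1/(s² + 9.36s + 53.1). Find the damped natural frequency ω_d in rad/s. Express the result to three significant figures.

ω_n = √53.1 = 7.29 rad/s; ζ = 9.36/(2·7.29) = 0.642.
ω_d = 7.29·√(1 − 0.642²) = 5.59 rad/s.

ω_d ≈ 5.59 rad/s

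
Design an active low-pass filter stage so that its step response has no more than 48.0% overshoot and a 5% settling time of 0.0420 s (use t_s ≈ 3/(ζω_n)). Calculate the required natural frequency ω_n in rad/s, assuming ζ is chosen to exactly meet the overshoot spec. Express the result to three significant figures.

ω_n ≈ 314 rad/s

ζ = −ln(OS)/√(π² + (ln OS)²). With OS = 0.480, ln OS = −0.7340 and ζ = 0.7340/3.226 = 0.228.
Then ω_n = 3/(ζ t_s) = 3/(0.228 × 0.0420) = 314 rad/s.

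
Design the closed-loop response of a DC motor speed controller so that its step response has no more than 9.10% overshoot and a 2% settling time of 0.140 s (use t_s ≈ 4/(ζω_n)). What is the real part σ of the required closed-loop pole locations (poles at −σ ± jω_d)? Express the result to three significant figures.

The settling-time spec alone fixes σ = ζω_n = 4/t_s = 4/0.140 = 28.6.
(Overshoot then fixes ζ = 0.607 and hence ω_d = σ·√(1−ζ²)/ζ = 37.4 rad/s.)

σ ≈ 28.6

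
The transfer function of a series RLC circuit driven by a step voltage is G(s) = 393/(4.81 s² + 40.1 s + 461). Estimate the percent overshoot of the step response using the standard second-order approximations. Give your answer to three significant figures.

%OS ≈ 22.8%

Dividing through by 4.81: denominator becomes s² + 8.337 s + 95.84.
So ω_n = √95.84 = 9.79 rad/s and ζ = 8.337/(2·9.79) = 0.426.
%OS = 100·exp(−πζ/√(1−ζ²)) = 22.8%.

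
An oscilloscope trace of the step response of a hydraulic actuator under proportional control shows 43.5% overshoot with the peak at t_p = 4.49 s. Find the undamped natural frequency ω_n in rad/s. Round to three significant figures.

From the overshoot, ζ = −ln(OS)/√(π²+ln²(OS)) = 0.256.
From t_p = π/ω_d, ω_d = π/4.49 = 0.700 rad/s, so ω_n = ω_d/√(1−ζ²) = 0.724 rad/s.

ω_n ≈ 0.724 rad/s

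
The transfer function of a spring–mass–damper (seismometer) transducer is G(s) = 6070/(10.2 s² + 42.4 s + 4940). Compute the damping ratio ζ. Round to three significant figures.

ζ ≈ 0.0944

Dividing through by 10.2: denominator becomes s² + 4.157 s + 484.3.
So ω_n = √484.3 = 22.0 rad/s and ζ = 4.157/(2·22.0) = 0.0944.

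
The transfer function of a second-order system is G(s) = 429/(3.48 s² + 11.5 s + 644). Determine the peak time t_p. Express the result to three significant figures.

t_p ≈ 0.233 s

Dividing through by 3.48: denominator becomes s² + 3.305 s + 185.1.
So ω_n = √185.1 = 13.6 rad/s and ζ = 3.305/(2·13.6) = 0.121.
ω_d = ω_n√(1−ζ²) = 13.5 rad/s. t_p = π/ω_d = 0.233 s.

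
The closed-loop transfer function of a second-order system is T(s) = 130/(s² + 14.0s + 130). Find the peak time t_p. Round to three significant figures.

ω_n = √130 = 11.4 rad/s; ζ = 14.0/(2·11.4) = 0.614.
ω_d = ω_n√(1−ζ²) = 9.00 rad/s. Then t_p = π/ω_d = 0.349 s.

t_p ≈ 0.349 s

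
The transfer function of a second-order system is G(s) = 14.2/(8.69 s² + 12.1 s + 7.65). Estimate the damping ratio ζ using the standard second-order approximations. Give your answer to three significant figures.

Dividing through by 8.69: denominator becomes s² + 1.392 s + 0.8803.
So ω_n = √0.8803 = 0.938 rad/s and ζ = 1.392/(2·0.938) = 0.742.

ζ ≈ 0.742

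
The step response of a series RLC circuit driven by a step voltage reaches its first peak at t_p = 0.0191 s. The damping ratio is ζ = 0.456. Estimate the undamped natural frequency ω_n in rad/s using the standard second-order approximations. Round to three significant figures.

Peak time t_p = π/ω_d, so ω_d = π/t_p = π/0.0191 = 164 rad/s.
ω_n = ω_d/√(1−ζ²) = 164/√0.792 = 185 rad/s.

ω_n ≈ 185 rad/s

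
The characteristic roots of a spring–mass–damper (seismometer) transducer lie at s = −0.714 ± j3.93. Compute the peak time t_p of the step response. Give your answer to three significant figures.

t_p ≈ 0.799 s

t_p = π/ω_d with ω_d = 3.93 (the imaginary part), so t_p = 0.799 s.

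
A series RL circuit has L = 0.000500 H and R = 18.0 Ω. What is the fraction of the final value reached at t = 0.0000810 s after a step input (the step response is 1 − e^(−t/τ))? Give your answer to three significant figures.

y/y_∞ ≈ 0.946

τ = L/R = 0.000500/18.0 = 0.0000278 s.
y(t)/y_∞ = 1 − e^(−t/τ) = 1 − e^(−0.0000810/0.0000278) = 1 − e^(−2.92) = 0.946.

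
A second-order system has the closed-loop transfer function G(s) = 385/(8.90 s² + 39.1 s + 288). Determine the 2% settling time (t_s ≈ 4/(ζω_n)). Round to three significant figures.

Dividing through by 8.90: denominator becomes s² + 4.393 s + 32.36.
So ω_n = √32.36 = 5.69 rad/s and ζ = 4.393/(2·5.69) = 0.386.
t_s ≈ 4/(ζω_n) = 1.82 s.

t_s ≈ 1.82 s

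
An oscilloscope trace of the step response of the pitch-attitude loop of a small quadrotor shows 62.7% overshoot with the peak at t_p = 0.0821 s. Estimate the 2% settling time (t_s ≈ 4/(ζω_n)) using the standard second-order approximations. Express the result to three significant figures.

t_s ≈ 0.704 s

ζ from %OS: ζ = |ln 0.627|/√(π²+ln²0.627) = 0.147.
t_p = π/ω_d ⇒ ω_d = 38.3 rad/s; then ω_n = ω_d/√(1−ζ²) = 38.7 rad/s.
t_s ≈ 4/(ζω_n) = 4/(0.147·38.7) = 0.704 s.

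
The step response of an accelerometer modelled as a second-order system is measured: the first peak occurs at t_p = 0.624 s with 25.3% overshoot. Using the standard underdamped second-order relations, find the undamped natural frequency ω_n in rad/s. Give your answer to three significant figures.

The overshoot fixes ζ = −ln(OS)/√(π²+ln²(OS)) = 0.401.
From t_p = π/ω_d, ω_d = π/0.624 = 5.03 rad/s, so ω_n = ω_d/√(1−ζ²) = 5.50 rad/s.

ω_n ≈ 5.50 rad/s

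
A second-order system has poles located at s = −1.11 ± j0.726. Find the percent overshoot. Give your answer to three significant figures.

The poles are at −σ ± jω_d with σ = 1.11 and ω_d = 0.726, so ω_n = √(σ²+ω_d²) = 1.33 rad/s and ζ = σ/ω_n = 0.837.
%OS = 100 e^{−πζ/√(1−ζ²)} with ζ = 0.837 gives 0.820%.

%OS ≈ 0.820%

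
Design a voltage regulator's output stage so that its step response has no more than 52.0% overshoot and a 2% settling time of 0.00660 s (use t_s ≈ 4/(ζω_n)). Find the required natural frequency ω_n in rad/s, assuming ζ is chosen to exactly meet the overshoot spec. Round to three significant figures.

ζ = −ln(OS)/√(π² + (ln OS)²). With OS = 0.520, ln OS = −0.6539 and ζ = 0.6539/3.209 = 0.204.
Then ω_n = 4/(ζ t_s) = 4/(0.204 × 0.00660) = 2970 rad/s.

ω_n ≈ 2970 rad/s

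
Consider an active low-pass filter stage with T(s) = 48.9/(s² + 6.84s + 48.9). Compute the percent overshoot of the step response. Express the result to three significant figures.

ω_n = √48.9 = 6.99 rad/s; ζ = 6.84/(2·6.99) = 0.489.
Overshoot: exp(−π·0.489/√(1−0.489²)) = 0.172, i.e. 17.2%.

%OS ≈ 17.2%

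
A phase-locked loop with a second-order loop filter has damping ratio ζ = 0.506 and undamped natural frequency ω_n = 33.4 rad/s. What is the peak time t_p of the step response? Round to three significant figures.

The damped frequency is ω_d = ω_n√(1−ζ²) = 33.4·√(1−0.256) = 28.8 rad/s.
Peak time t_p = π/ω_d = π/28.8 = 0.109 s.

t_p ≈ 0.109 s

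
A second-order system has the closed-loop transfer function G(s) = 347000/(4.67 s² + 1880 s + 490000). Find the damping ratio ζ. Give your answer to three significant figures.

ζ ≈ 0.621

Dividing through by 4.67: denominator becomes s² + 402.6 s + 104900.
So ω_n = √104900 = 324 rad/s and ζ = 402.6/(2·324) = 0.621.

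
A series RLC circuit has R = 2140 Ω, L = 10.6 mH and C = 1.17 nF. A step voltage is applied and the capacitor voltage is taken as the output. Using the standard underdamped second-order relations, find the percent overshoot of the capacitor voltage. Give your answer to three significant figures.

For a series RLC circuit (capacitor voltage as output), ω_n = 1/√(LC) = 1/√(10.6 mH · 1.17 nF) = 284000 rad/s.
ζ = (R/2)·√(C/L) = (2140/2)·√(1.17 nF/10.6 mH) = 0.355.
%OS = 100 e^{−πζ/√(1−ζ²)} with ζ = 0.355 gives 30.3%.

%OS ≈ 30.3%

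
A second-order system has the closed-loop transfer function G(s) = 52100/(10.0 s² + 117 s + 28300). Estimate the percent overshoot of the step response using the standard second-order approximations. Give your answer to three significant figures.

%OS ≈ 70.6%

Dividing through by 10.0: denominator becomes s² + 11.70 s + 2830.
So ω_n = √2830 = 53.2 rad/s and ζ = 11.70/(2·53.2) = 0.110.
%OS = 100 e^{−πζ/√(1−ζ²)} with ζ = 0.110 gives 70.6%.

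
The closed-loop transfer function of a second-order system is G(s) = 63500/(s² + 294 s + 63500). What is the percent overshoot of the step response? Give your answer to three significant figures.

Matching coefficients with s² + 2ζω_n s + ω_n² gives ω_n² = 63500 ⇒ ω_n = 252 rad/s, and ζ = 294/(2ω_n) = 0.583.
Overshoot: exp(−π·0.583/√(1−0.583²)) = 0.105, i.e. 10.5%.

%OS ≈ 10.5%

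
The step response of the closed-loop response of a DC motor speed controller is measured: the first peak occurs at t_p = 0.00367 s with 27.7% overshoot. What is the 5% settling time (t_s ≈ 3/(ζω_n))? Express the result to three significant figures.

t_s ≈ 0.00858 s

From the overshoot, ζ = −ln(OS)/√(π²+ln²(OS)) = 0.378.
t_p = π/ω_d ⇒ ω_d = 856 rad/s; then ω_n = ω_d/√(1−ζ²) = 925 rad/s.
t_s ≈ 3/(ζω_n) = 3/(0.378·925) = 0.00858 s.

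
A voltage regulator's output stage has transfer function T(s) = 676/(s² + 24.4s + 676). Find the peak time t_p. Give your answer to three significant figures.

t_p ≈ 0.137 s

ω_n = √676 = 26.0 rad/s; ζ = 24.4/(2·26.0) = 0.469.
ω_d = ω_n√(1−ζ²) = 23.0 rad/s. Then t_p = π/ω_d = 0.137 s.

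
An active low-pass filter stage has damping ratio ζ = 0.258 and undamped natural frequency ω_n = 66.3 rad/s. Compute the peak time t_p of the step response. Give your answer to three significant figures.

t_p ≈ 0.0490 s

The damped frequency is ω_d = ω_n√(1−ζ²) = 66.3·√(1−0.0666) = 64.1 rad/s.
Peak time t_p = π/ω_d = π/64.1 = 0.0490 s.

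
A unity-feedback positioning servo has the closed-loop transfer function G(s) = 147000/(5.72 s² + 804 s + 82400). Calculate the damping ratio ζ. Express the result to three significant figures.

Dividing through by 5.72: denominator becomes s² + 140.6 s + 14410.
So ω_n = √14410 = 120 rad/s and ζ = 140.6/(2·120) = 0.586.

ζ ≈ 0.586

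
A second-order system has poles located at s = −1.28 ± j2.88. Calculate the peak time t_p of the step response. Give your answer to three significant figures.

t_p ≈ 1.09 s

t_p = π/ω_d with ω_d = 2.88 (the imaginary part), so t_p = 1.09 s.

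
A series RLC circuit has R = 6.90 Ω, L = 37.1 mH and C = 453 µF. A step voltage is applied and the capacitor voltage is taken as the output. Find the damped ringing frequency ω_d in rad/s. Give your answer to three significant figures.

ω_d ≈ 226 rad/s

For a series RLC circuit (capacitor voltage as output), ω_n = 1/√(LC) = 1/√(37.1 mH · 453 µF) = 244 rad/s.
ζ = (R/2)·√(C/L) = (6.90/2)·√(453 µF/37.1 mH) = 0.381.
ω_d = 244·√(1 − 0.381²) = 226 rad/s.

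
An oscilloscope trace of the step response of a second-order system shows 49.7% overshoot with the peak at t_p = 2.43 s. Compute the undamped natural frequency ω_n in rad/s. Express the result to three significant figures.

ω_n ≈ 1.32 rad/s

The overshoot fixes ζ = −ln(OS)/√(π²+ln²(OS)) = 0.217.
From t_p = π/ω_d, ω_d = π/2.43 = 1.29 rad/s, so ω_n = ω_d/√(1−ζ²) = 1.32 rad/s.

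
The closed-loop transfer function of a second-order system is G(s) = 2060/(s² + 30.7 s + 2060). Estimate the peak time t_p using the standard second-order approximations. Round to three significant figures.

t_p ≈ 0.0736 s

Matching coefficients with s² + 2ζω_n s + ω_n² gives ω_n² = 2060 ⇒ ω_n = 45.4 rad/s, and ζ = 30.7/(2ω_n) = 0.338.
The damped frequency ω_d = ω_n√(1−ζ²) = 42.7 rad/s. Then t_p = π/ω_d = 0.0736 s.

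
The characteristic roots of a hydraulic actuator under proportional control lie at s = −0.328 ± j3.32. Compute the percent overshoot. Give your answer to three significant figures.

%OS ≈ 73.3%

The poles are at −σ ± jω_d with σ = 0.328 and ω_d = 3.32, so ω_n = √(σ²+ω_d²) = 3.34 rad/s and ζ = σ/ω_n = 0.0983.
%OS = 100·exp(−πζ/√(1−ζ²)) = 73.3%.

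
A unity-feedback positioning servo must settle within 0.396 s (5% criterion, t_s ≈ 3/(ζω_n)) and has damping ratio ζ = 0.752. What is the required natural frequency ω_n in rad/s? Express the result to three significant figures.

ω_n ≈ 10.1 rad/s

Rearranging t_s ≈ 3/(ζω_n) gives ω_n = 3/(ζ·t_s) = 3/(0.752 × 0.396) = 10.1 rad/s.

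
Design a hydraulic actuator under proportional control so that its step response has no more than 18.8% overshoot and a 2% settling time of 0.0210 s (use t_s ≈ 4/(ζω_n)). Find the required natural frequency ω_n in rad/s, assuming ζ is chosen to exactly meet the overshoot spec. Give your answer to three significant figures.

ω_n ≈ 406 rad/s

From %OS = 100·exp(−πζ/√(1−ζ²)), invert to get ζ = −ln(OS)/√(π² + ln²(OS)) with OS = 0.188.
−ln 0.188 = 1.671, so ζ = 1.671/√(π² + 2.793) = 0.470.
Then ω_n = 4/(ζ t_s) = 4/(0.470 × 0.0210) = 406 rad/s.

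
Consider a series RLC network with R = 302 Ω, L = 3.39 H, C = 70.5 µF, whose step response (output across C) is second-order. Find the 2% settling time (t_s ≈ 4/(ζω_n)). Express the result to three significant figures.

t_s ≈ 0.0898 s

For a series RLC circuit (capacitor voltage as output), ω_n = 1/√(LC) = 1/√(3.39 H · 70.5 µF) = 64.7 rad/s.
ζ = (R/2)·√(C/L) = (302/2)·√(70.5 µF/3.39 H) = 0.689.
t_s ≈ 4/(ζω_n) = 0.0898 s.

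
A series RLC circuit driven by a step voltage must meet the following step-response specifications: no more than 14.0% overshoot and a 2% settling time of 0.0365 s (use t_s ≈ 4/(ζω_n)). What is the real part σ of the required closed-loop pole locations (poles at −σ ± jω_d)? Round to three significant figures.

The settling-time spec alone fixes σ = ζω_n = 4/t_s = 4/0.0365 = 110.
(Overshoot then fixes ζ = 0.531 and hence ω_d = σ·√(1−ζ²)/ζ = 175 rad/s.)

σ ≈ 110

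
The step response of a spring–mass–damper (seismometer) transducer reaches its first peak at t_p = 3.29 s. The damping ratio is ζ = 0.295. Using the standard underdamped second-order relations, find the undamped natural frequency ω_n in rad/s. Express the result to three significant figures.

Peak time t_p = π/ω_d, so ω_d = π/t_p = π/3.29 = 0.955 rad/s.
ω_n = ω_d/√(1−ζ²) = 0.955/√0.913 = 0.999 rad/s.

ω_n ≈ 0.999 rad/s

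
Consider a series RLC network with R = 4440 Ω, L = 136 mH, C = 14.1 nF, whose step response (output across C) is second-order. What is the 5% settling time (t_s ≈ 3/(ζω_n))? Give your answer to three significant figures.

For a series RLC circuit (capacitor voltage as output), ω_n = 1/√(LC) = 1/√(136 mH · 14.1 nF) = 22800 rad/s.
ζ = (R/2)·√(C/L) = (4440/2)·√(14.1 nF/136 mH) = 0.715.
t_s ≈ 3/(ζω_n) = 0.000184 s.

t_s ≈ 0.000184 s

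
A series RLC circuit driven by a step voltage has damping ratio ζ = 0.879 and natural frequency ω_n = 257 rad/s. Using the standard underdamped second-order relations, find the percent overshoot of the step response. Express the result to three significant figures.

%OS ≈ 0.305%

For an underdamped second-order system, %OS = 100·exp(−πζ/√(1−ζ²)).
πζ/√(1−ζ²) = π·0.879/√(1−0.773) = 5.791, so %OS = 100·e^(−5.791) = 0.305%.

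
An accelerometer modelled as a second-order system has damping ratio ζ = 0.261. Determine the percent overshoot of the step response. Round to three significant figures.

%OS ≈ 42.8%

For an underdamped second-order system, %OS = 100·exp(−πζ/√(1−ζ²)).
πζ/√(1−ζ²) = π·0.261/√(1−0.0681) = 0.8494, so %OS = 100·e^(−0.8494) = 42.8%.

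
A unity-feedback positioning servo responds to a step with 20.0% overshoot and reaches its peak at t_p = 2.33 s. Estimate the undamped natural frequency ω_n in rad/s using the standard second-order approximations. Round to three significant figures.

ω_n ≈ 1.51 rad/s

ζ from %OS: ζ = |ln 0.200|/√(π²+ln²0.200) = 0.456.
t_p = π/ω_d ⇒ ω_d = 1.35 rad/s; then ω_n = ω_d/√(1−ζ²) = 1.51 rad/s.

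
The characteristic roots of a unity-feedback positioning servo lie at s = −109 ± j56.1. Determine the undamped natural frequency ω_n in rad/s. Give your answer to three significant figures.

ω_n ≈ 123 rad/s

The poles are at −σ ± jω_d with σ = 109 and ω_d = 56.1, so ω_n = √(σ²+ω_d²) = 123 rad/s and ζ = σ/ω_n = 0.889.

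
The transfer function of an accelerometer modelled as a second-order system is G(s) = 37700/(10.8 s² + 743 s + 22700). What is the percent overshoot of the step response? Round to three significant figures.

%OS ≈ 2.83%

Dividing through by 10.8: denominator becomes s² + 68.80 s + 2102.
So ω_n = √2102 = 45.8 rad/s and ζ = 68.80/(2·45.8) = 0.750.
%OS = 100 e^{−πζ/√(1−ζ²)} with ζ = 0.750 gives 2.83%.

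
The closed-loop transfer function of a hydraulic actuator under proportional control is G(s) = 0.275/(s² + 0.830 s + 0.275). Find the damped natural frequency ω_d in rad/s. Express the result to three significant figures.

Comparing the denominator to s² + 2ζω_n s + ω_n²: ω_n = √0.275 = 0.524 rad/s, and 2ζω_n = 0.830 so ζ = 0.830/(2·0.524) = 0.791.
The damped frequency ω_d = ω_n√(1−ζ²) = 0.321 rad/s.

ω_d ≈ 0.321 rad/s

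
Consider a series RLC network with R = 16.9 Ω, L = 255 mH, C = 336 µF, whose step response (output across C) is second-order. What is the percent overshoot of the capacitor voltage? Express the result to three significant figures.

%OS ≈ 36.3%

For a series RLC circuit (capacitor voltage as output), ω_n = 1/√(LC) = 1/√(255 mH · 336 µF) = 108 rad/s.
ζ = (R/2)·√(C/L) = (16.9/2)·√(336 µF/255 mH) = 0.307.
Overshoot: exp(−π·0.307/√(1−0.307²)) = 0.363, i.e. 36.3%.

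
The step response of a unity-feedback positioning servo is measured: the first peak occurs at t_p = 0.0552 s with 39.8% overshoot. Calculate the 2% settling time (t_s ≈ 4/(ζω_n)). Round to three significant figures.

The overshoot fixes ζ = −ln(OS)/√(π²+ln²(OS)) = 0.281.
From t_p = π/ω_d, ω_d = π/0.0552 = 56.9 rad/s, so ω_n = ω_d/√(1−ζ²) = 59.3 rad/s.
t_s ≈ 4/(ζω_n) = 4/(0.281·59.3) = 0.240 s.

t_s ≈ 0.240 s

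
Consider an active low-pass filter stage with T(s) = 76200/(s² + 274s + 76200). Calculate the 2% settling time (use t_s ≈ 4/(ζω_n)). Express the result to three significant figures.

t_s ≈ 0.0292 s

Comparing the denominator to s² + 2ζω_n s + ω_n²: ω_n = √76200 = 276 rad/s, and 2ζω_n = 274 so ζ = 274/(2·276) = 0.496.
t_s ≈ 4/(ζω_n) = 4/(0.496·276) = 0.0292 s.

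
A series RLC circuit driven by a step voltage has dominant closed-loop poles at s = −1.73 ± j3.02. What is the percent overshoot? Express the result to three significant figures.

The poles are at −σ ± jω_d with σ = 1.73 and ω_d = 3.02, so ω_n = √(σ²+ω_d²) = 3.48 rad/s and ζ = σ/ω_n = 0.497.
Overshoot: exp(−π·0.497/√(1−0.497²)) = 0.165, i.e. 16.5%.

%OS ≈ 16.5%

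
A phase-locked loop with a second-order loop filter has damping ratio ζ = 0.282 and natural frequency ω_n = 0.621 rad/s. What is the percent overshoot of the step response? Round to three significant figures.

%OS ≈ 39.7%

For an underdamped second-order system, %OS = 100·exp(−πζ/√(1−ζ²)).
πζ/√(1−ζ²) = π·0.282/√(1−0.0795) = 0.9234, so %OS = 100·e^(−0.9234) = 39.7%.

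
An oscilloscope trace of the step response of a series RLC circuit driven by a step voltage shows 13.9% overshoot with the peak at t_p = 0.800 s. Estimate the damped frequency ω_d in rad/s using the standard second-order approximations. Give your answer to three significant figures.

ω_d ≈ 3.93 rad/s

t_p = π/ω_d, so ω_d = π/0.800 = 3.93 rad/s.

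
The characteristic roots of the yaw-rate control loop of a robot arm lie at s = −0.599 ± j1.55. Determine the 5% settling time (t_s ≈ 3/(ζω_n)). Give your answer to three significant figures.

t_s ≈ 5.01 s

For poles at −σ ± jω_d, ζω_n = σ = 0.599, so t_s ≈ 3/σ = 5.01 s.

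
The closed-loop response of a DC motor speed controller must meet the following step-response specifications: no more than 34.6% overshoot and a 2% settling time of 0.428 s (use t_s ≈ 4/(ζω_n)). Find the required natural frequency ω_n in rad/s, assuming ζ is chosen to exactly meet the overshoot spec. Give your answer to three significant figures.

Inverting the overshoot relation: ζ = |ln 0.346|/√(π² + ln²0.346) = 0.320.
Then ω_n = 4/(ζ t_s) = 4/(0.320 × 0.428) = 29.2 rad/s.

ω_n ≈ 29.2 rad/s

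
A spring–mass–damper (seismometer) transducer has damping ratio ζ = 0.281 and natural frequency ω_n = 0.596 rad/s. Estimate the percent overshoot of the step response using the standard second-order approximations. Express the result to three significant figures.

%OS ≈ 39.9%

For an underdamped second-order system, %OS = 100·exp(−πζ/√(1−ζ²)).
πζ/√(1−ζ²) = π·0.281/√(1−0.0790) = 0.9199, so %OS = 100·e^(−0.9199) = 39.9%.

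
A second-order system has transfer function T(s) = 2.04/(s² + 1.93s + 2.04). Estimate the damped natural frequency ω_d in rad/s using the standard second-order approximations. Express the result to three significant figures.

ω_n = √2.04 = 1.43 rad/s; ζ = 1.93/(2·1.43) = 0.676.
The damped frequency ω_d = ω_n√(1−ζ²) = 1.05 rad/s.

ω_d ≈ 1.05 rad/s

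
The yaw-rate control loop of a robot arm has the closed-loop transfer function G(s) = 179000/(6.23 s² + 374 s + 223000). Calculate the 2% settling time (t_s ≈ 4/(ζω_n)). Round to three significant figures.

Dividing through by 6.23: denominator becomes s² + 60.03 s + 35790.
So ω_n = √35790 = 189 rad/s and ζ = 60.03/(2·189) = 0.159.
t_s ≈ 4/(ζω_n) = 0.133 s.

t_s ≈ 0.133 s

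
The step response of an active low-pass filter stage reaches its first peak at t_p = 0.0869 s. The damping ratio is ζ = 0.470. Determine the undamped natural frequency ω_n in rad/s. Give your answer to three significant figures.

Peak time t_p = π/ω_d, so ω_d = π/t_p = π/0.0869 = 36.2 rad/s.
ω_n = ω_d/√(1−ζ²) = 36.2/√0.779 = 41.0 rad/s.

ω_n ≈ 41.0 rad/s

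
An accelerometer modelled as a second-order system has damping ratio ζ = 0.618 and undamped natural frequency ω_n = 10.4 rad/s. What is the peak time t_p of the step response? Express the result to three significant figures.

The damped frequency is ω_d = ω_n√(1−ζ²) = 10.4·√(1−0.382) = 8.18 rad/s.
Peak time t_p = π/ω_d = π/8.18 = 0.384 s.

t_p ≈ 0.384 s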